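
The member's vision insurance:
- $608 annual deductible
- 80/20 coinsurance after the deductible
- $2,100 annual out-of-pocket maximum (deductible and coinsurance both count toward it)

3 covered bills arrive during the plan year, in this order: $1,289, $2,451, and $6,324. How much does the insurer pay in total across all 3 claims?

Bill 1, $1,289: deductible takes $608, $681 remains; member's 20% is $136.20. Member owes $744.20 (running OOP $744.20). Plan pays $1,289 − $744.20 = $544.80.
Bill 2, $2,451: deductible already satisfied, so member's share is 20% × $2,451 = $490.20. Member pays $490.20; OOP now $1,234.40. Insurer: $2,451 − $490.20 = $1,960.80.
Bill 3, $6,324: 20% coinsurance on $6,324 = $1,264.80. Adding that to $1,234.40 gives $2,499.20, past the $2,100 cap; member pays only $2,100 − $1,234.40 = $865.60. Insurer: $6,324 − $865.60 = $5,458.40.
Insurer total: $544.80 + $1,960.80 + $5,458.40 = $7,964.

$7,964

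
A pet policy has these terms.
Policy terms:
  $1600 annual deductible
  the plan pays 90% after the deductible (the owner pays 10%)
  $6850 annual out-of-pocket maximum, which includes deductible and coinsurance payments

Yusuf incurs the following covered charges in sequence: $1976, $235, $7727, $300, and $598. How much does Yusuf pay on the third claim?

#1 ($1976): $1600 finishes the deductible; $376 goes to coinsurance; coinsurance $376 × 10% = $37.60. Owner owes $1637.60 (running OOP $1637.60).
#2 ($235): 10% coinsurance on $235 = $23.50. Cost to owner: $23.50. OOP to date $1661.10.
#3 ($7727): deductible already satisfied, so owner's share is 10% × $7727 = $772.70. Cost to owner: $772.70. OOP to date $2433.80.

$772.70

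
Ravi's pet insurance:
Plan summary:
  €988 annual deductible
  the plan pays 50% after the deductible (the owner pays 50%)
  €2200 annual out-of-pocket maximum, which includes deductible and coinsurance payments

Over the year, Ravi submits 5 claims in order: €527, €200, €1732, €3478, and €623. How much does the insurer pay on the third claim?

€735.50

Bill 1, €527: all of it applies to the deductible. Cost to owner: €527. OOP to date €527. Insurer: €527 − €527 = €0.
Bill 2, €200: entire amount goes to the deductible. Owner owes €200 (running OOP €727). Plan pays €200 − €200 = €0.
Bill 3, €1732: €261 finishes the deductible; €1471 goes to coinsurance; 50% of €1471 = €735.50. Owner pays €996.50; OOP now €1723.50. Plan pays €1732 − €996.50 = €735.50.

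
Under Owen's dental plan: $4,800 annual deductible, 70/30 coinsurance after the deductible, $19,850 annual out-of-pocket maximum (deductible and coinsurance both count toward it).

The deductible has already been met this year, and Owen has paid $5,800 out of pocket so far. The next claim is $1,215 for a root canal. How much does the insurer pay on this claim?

$850.50

The deductible is already satisfied, so the full bill goes to coinsurance.
Patient's 30% share of $1,215 is $364.50.
Total out-of-pocket so far would be $5,800 + $364.50 = $6,164.50, below the $19,850 cap — no reduction.
The plan picks up $1,215 − $364.50 = $850.50.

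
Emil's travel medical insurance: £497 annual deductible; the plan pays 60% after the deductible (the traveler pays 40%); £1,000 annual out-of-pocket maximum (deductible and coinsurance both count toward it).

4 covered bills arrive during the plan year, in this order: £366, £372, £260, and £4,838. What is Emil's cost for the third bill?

£104

Claim 1 (£366): fully absorbed by the deductible. Traveler owes £366 (running OOP £366).
Claim 2 (£372): deductible takes £131, £241 remains; traveler's 40% is £96.40. Cost to traveler: £227.40. OOP to date £593.40.
Claim 3 (£260): deductible already satisfied, so traveler's share is 40% × £260 = £104. Traveler owes £104 (running OOP £697.40).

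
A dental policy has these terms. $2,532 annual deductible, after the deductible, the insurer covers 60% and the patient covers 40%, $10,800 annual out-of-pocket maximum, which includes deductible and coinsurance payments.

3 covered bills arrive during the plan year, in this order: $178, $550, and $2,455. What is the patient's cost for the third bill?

Bill 1, $178: entire amount goes to the deductible. Patient pays $178; OOP now $178.
Bill 2, $550: entire amount goes to the deductible. Cost to patient: $550. OOP to date $728.
Bill 3, $2,455: $1,804 finishes the deductible; $651 goes to coinsurance; 40% of $651 = $260.40. Cost to patient: $2,064.40. OOP to date $2,792.40.

$2,064.40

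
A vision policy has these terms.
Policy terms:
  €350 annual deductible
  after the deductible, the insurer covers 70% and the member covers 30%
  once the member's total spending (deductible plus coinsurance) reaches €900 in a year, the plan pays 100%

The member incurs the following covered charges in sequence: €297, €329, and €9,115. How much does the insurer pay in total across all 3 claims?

€8,841

Claim 1 (€297): entire amount goes to the deductible. Member pays €297; OOP now €297. Insurer: €297 − €297 = €0.
Claim 2 (€329): €53 finishes the deductible; €276 goes to coinsurance; 30% of €276 = €82.80. Cost to member: €135.80. OOP to date €432.80. Insurer: €329 − €135.80 = €193.20.
Claim 3 (€9,115): 30% coinsurance on €9,115 = €2,734.50. That would push OOP to €3,167.30, over the €900 cap, so member pays €900 − €432.80 = €467.20. Plan pays €9,115 − €467.20 = €8,647.80.
Insurer total = bills − member's total = €9,741 − €900 = €8,841.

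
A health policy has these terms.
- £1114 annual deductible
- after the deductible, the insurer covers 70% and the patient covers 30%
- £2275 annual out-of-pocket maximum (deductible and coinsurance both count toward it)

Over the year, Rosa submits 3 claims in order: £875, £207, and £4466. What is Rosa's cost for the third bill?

Claim 1 (£875): entire amount goes to the deductible. Patient pays £875; OOP now £875.
Claim 2 (£207): fully absorbed by the deductible. Patient owes £207 (running OOP £1082).
Claim 3 (£4466): deductible takes £32, £4434 remains; coinsurance £4434 × 30% = £1330.20. Claim cost before the cap: £32 + £1330.20 = £1362.20. OOP would hit £2444.20 > £2275, so the cap limits the patient to £2275 − £1082 = £1193.

£1193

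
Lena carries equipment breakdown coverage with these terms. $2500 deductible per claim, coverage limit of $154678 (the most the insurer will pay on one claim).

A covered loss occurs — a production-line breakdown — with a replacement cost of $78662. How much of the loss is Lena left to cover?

$2500

Less the $2500 deductible: $78662 − $2500 = $76162.
$76162 ≤ $154678, so the limit doesn't bind; insurer pays $76162.
Out of pocket: $78662 − $76162 = $2500.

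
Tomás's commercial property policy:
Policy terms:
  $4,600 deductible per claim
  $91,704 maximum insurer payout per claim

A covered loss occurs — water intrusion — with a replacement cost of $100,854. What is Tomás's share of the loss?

Less the $4,600 deductible: $100,854 − $4,600 = $96,254.
Since $96,254 > $91,704, the payout is capped at $91,704.
Business's share is the uncovered remainder: $100,854 − $91,704 = $9,150.

$9,150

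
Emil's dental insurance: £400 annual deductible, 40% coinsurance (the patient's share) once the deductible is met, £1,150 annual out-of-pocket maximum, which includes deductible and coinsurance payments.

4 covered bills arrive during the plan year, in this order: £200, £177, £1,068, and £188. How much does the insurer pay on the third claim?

£627

Bill 1, £200: all of it applies to the deductible. Cost to patient: £200. OOP to date £200. Insurer: £200 − £200 = £0.
Bill 2, £177: entire amount goes to the deductible. Cost to patient: £177. OOP to date £377. Insurer: £177 − £177 = £0.
Bill 3, £1,068: £23 finishes the deductible; £1,045 goes to coinsurance; patient's 40% is £418. Cost to patient: £441. OOP to date £818. Plan pays £1,068 − £441 = £627.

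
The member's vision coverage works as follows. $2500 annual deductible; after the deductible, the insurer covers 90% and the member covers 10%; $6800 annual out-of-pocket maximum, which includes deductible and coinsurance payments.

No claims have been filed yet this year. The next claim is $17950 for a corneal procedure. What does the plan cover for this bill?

Nothing has been paid toward the $2500 deductible, so the first $2500 of this charge is applied there.
After the $2500 deductible portion, $17950 − $2500 = $15450 is subject to coinsurance.
Coinsurance: $15450 × 10% = $1545.
That puts the member's cost at $2500 + $1545 = $4045 before any cap.
Total out-of-pocket so far would be $0 + $4045 = $4045, below the $6800 cap — no reduction.
Insurer pays the balance: $17950 − $4045 = $13905.

$13905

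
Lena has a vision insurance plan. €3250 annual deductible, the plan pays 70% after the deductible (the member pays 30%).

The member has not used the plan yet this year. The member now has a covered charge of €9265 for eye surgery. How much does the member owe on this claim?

The full €3250 deductible is still open; €3250 of this bill applies to it.
The remaining €6015 (= €9265 − €3250) moves to coinsurance.
Member's 30% share of €6015 is €1804.50.
Member responsibility: €3250 + €1804.50 = €5054.50.

€5054.50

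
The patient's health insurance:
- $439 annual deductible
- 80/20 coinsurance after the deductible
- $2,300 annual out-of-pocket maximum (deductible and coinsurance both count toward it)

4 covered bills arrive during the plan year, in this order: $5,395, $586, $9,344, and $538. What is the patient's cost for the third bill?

$752.60

Claim 1 ($5,395): $439 finishes the deductible; $4,956 goes to coinsurance; patient's 20% is $991.20. Patient owes $1,430.20 (running OOP $1,430.20).
Claim 2 ($586): deductible met; 20% of $586 = $117.20. Patient pays $117.20; OOP now $1,547.40.
Claim 3 ($9,344): deductible already satisfied, so patient's share is 20% × $9,344 = $1,868.80. That would push OOP to $3,416.20, over the $2,300 cap, so patient pays $2,300 − $1,547.40 = $752.60.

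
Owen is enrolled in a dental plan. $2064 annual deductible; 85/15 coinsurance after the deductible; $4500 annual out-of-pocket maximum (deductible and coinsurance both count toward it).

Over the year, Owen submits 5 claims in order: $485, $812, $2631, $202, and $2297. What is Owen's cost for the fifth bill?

Claim 1 ($485): entire amount goes to the deductible. Patient owes $485 (running OOP $485).
Claim 2 ($812): entire amount goes to the deductible. Patient pays $812; OOP now $1297.
Claim 3 ($2631): $767 to deductible, leaving $1864; patient's 15% is $279.60. Patient pays $1046.60; OOP now $2343.60.
Claim 4 ($202): deductible met; 15% of $202 = $30.30. Patient pays $30.30; OOP now $2373.90.
Claim 5 ($2297): deductible already satisfied, so patient's share is 15% × $2297 = $344.55. Patient pays $344.55; OOP now $2718.45.

$344.55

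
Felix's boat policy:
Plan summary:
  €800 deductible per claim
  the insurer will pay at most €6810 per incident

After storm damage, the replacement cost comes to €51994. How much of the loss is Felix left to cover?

€45184

Less the €800 deductible: €51994 − €800 = €51194.
The €6810 per-incident cap binds; insurer pays €6810.
The owner bears the rest of the original loss: €51994 − €6810 = €45184.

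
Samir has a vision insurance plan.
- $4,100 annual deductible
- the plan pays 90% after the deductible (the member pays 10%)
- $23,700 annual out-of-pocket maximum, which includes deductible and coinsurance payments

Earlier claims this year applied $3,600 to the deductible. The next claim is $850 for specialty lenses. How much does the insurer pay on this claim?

Deductible still to meet: $4,100 − $3,600 = $500.
After the $500 deductible portion, $850 − $500 = $350 is subject to coinsurance.
Member's 10% share of $350 is $35.
Member responsibility before any cap: $500 + $35 = $535.
Year-to-date out-of-pocket becomes $3,600 + $535 = $4,135, still under the $23,700 maximum, so no cap applies.
Insurer pays the balance: $850 − $535 = $315.

$315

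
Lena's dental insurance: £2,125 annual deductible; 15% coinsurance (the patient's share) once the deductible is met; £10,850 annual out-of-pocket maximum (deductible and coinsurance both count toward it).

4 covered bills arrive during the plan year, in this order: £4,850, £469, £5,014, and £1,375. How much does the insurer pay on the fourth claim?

#1 (£4,850): deductible takes £2,125, £2,725 remains; patient's 15% is £408.75. Patient owes £2,533.75 (running OOP £2,533.75). Insurer: £4,850 − £2,533.75 = £2,316.25.
#2 (£469): 15% coinsurance on £469 = £70.35. Cost to patient: £70.35. OOP to date £2,604.10. Insurer: £469 − £70.35 = £398.65.
#3 (£5,014): 15% coinsurance on £5,014 = £752.10. Patient pays £752.10; OOP now £3,356.20. Insurer: £5,014 − £752.10 = £4,261.90.
#4 (£1,375): deductible already satisfied, so patient's share is 15% × £1,375 = £206.25. Patient pays £206.25; OOP now £3,562.45. Insurer: £1,375 − £206.25 = £1,168.75.

£1,168.75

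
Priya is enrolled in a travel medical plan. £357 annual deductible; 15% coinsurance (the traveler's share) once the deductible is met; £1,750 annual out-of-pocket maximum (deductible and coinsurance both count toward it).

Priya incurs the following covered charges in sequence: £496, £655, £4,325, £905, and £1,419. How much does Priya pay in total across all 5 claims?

Bill 1, £496: £357 to deductible, leaving £139; traveler's 15% is £20.85. Cost to traveler: £377.85. OOP to date £377.85.
Bill 2, £655: deductible met; 15% of £655 = £98.25. Traveler pays £98.25; OOP now £476.10.
Bill 3, £4,325: deductible met; 15% of £4,325 = £648.75. Cost to traveler: £648.75. OOP to date £1,124.85.
Bill 4, £905: deductible met; 15% of £905 = £135.75. Traveler owes £135.75 (running OOP £1,260.60).
Bill 5, £1,419: 15% coinsurance on £1,419 = £212.85. Cost to traveler: £212.85. OOP to date £1,473.45.
Summing the traveler's payments: £377.85 + £98.25 + £648.75 + £135.75 + £212.85 = £1,473.45.

£1,473.45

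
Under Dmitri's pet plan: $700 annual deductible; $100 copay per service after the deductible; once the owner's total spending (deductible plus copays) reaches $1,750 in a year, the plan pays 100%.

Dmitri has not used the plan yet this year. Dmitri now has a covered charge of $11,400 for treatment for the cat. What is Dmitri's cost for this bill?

The full $700 deductible is still open; $700 of this bill applies to it.
That leaves $11,400 − $700 = $10,700 for the copay.
Copay on this service: $100.
That puts the owner's cost at $700 + $100 = $800 before any cap.
Year-to-date out-of-pocket becomes $0 + $800 = $800, still under the $1,750 maximum, so no cap applies.

$800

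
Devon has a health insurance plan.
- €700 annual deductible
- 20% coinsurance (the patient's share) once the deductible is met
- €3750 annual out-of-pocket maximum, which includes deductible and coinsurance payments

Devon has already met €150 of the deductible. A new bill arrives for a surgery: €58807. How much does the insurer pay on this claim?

€55207

Remaining deductible: €700 − €150 = €550.
The remaining €58257 (= €58807 − €550) moves to coinsurance.
Coinsurance: €58257 × 20% = €11651.40.
That puts the patient's cost at €550 + €11651.40 = €12201.40 before any cap.
That would bring total out-of-pocket to €12351.40, past the €3750 cap. The patient is capped at €3750 − €150 = €3600 on this claim.
The insurer covers the remainder: €58807 − €3600 = €55207.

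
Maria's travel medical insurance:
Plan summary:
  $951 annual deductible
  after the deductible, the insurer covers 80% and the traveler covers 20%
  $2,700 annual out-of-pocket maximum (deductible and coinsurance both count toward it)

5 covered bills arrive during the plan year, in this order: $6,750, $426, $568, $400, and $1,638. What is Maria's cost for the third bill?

$113.60

Bill 1, $6,750: $951 to deductible, leaving $5,799; traveler's 20% is $1,159.80. Cost to traveler: $2,110.80. OOP to date $2,110.80.
Bill 2, $426: 20% coinsurance on $426 = $85.20. Cost to traveler: $85.20. OOP to date $2,196.
Bill 3, $568: deductible already satisfied, so traveler's share is 20% × $568 = $113.60. Traveler pays $113.60; OOP now $2,309.60.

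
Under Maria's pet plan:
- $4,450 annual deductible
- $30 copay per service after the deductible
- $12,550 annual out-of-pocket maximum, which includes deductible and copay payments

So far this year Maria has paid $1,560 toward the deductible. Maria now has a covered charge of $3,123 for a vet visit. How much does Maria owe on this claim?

Deductible still to meet: $4,450 − $1,560 = $2,890.
That leaves $3,123 − $2,890 = $233 for the copay.
Copay on this service: $30.
So the owner owes $2,890 + $30 = $2,920 before any cap.
Cumulative spending $1,560 + $2,920 = $4,480 stays under the $12,550 maximum.

$2,920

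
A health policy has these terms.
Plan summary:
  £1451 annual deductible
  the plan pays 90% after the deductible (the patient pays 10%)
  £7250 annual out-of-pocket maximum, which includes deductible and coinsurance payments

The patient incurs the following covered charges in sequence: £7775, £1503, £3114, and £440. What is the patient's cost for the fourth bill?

#1 (£7775): £1451 finishes the deductible; £6324 goes to coinsurance; 10% of £6324 = £632.40. Patient pays £2083.40; OOP now £2083.40.
#2 (£1503): deductible met; 10% of £1503 = £150.30. Patient pays £150.30; OOP now £2233.70.
#3 (£3114): deductible met; 10% of £3114 = £311.40. Cost to patient: £311.40. OOP to date £2545.10.
#4 (£440): deductible already satisfied, so patient's share is 10% × £440 = £44. Patient owes £44 (running OOP £2589.10).

£44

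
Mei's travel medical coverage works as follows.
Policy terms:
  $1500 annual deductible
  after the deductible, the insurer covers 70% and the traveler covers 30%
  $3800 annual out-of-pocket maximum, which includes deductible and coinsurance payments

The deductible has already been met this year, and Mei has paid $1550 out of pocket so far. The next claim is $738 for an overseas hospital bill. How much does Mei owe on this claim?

The deductible is already satisfied, so the full bill goes to coinsurance.
Traveler's 30% share of $738 is $221.40.
Year-to-date out-of-pocket becomes $1550 + $221.40 = $1771.40, still under the $3800 maximum, so no cap applies.

$221.40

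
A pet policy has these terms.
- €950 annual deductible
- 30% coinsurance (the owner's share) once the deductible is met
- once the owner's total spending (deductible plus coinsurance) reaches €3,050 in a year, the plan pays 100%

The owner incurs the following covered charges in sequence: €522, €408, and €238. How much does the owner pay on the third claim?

Claim 1 — €522: fully absorbed by the deductible. Cost to owner: €522. OOP to date €522.
Claim 2 — €408: fully absorbed by the deductible. Owner pays €408; OOP now €930.
Claim 3 — €238: €20 to deductible, leaving €218; 30% of €218 = €65.40. Owner pays €85.40; OOP now €1,015.40.

€85.40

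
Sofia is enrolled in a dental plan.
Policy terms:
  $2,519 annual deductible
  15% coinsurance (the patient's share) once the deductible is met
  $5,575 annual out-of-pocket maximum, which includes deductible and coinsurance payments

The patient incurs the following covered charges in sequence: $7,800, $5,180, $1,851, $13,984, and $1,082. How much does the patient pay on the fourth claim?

$1,209.20

#1 ($7,800): $2,519 to deductible, leaving $5,281; 15% of $5,281 = $792.15. Patient pays $3,311.15; OOP now $3,311.15.
#2 ($5,180): 15% coinsurance on $5,180 = $777. Patient pays $777; OOP now $4,088.15.
#3 ($1,851): deductible met; 15% of $1,851 = $277.65. Patient pays $277.65; OOP now $4,365.80.
#4 ($13,984): deductible met; 15% of $13,984 = $2,097.60. Adding that to $4,365.80 gives $6,463.40, past the $5,575 cap; patient pays only $5,575 − $4,365.80 = $1,209.20.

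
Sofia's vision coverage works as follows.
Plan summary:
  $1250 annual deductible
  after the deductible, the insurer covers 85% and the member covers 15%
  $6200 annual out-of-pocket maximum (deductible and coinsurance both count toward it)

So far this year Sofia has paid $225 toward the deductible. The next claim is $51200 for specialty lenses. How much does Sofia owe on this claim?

$5975

Remaining deductible: $1250 − $225 = $1025.
That leaves $51200 − $1025 = $50175 for coinsurance.
15% of $50175 = $7526.25 falls to the member.
That puts the member's cost at $1025 + $7526.25 = $8551.25 before any cap.
Year-to-date out-of-pocket would reach $225 + $8551.25 = $8776.25, above the $6200 maximum, so the member pays only $6200 − $225 = $5975.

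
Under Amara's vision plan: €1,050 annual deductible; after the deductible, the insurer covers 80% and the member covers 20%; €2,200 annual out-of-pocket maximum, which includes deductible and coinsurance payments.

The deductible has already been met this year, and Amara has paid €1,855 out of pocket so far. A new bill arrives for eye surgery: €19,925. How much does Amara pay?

€345

The deductible is already satisfied, so the full bill goes to coinsurance.
Member's 20% share of €19,925 is €3,985.
Adding €3,985 to the €1,855 already spent would give €5,840, which exceeds the €2,200 cap; the member pays just €2,200 − €1,855 = €345.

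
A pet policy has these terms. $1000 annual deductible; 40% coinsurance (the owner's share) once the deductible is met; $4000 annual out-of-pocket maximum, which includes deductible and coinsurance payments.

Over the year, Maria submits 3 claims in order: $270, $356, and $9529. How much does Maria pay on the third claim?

Claim 1 — $270: entire amount goes to the deductible. Cost to owner: $270. OOP to date $270.
Claim 2 — $356: all of it applies to the deductible. Owner owes $356 (running OOP $626).
Claim 3 — $9529: $374 finishes the deductible; $9155 goes to coinsurance; coinsurance $9155 × 40% = $3662. Together that's $374 + $3662 = $4036. OOP would hit $4662 > $4000, so the cap limits the owner to $4000 − $626 = $3374.

$3374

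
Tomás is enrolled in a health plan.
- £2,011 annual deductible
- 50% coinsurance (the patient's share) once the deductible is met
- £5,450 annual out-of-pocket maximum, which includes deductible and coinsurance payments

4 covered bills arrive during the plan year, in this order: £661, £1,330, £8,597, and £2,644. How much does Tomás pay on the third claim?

£3,459

Claim 1 — £661: entire amount goes to the deductible. Patient pays £661; OOP now £661.
Claim 2 — £1,330: all of it applies to the deductible. Cost to patient: £1,330. OOP to date £1,991.
Claim 3 — £8,597: £20 finishes the deductible; £8,577 goes to coinsurance; patient's 50% is £4,288.50. Claim cost before the cap: £20 + £4,288.50 = £4,308.50. Adding that to £1,991 gives £6,299.50, past the £5,450 cap; patient pays only £5,450 − £1,991 = £3,459.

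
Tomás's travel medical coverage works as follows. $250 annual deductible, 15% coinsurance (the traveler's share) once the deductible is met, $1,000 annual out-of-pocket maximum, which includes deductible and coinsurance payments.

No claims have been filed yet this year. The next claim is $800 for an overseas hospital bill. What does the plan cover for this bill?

Deductible not yet touched, so the first $250 of the bill goes to the deductible.
That leaves $800 − $250 = $550 for coinsurance.
Coinsurance: $550 × 15% = $82.50.
So the traveler owes $250 + $82.50 = $332.50 before any cap.
Cumulative spending $0 + $332.50 = $332.50 stays under the $1,000 maximum.
The insurer covers the remainder: $800 − $332.50 = $467.50.

$467.50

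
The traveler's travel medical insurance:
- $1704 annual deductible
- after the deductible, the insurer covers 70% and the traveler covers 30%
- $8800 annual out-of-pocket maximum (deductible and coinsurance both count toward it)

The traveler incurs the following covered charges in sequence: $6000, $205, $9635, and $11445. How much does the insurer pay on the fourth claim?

Claim 1 ($6000): deductible takes $1704, $4296 remains; traveler's 30% is $1288.80. Traveler owes $2992.80 (running OOP $2992.80). Insurer: $6000 − $2992.80 = $3007.20.
Claim 2 ($205): deductible already satisfied, so traveler's share is 30% × $205 = $61.50. Traveler pays $61.50; OOP now $3054.30. Plan pays $205 − $61.50 = $143.50.
Claim 3 ($9635): deductible met; 30% of $9635 = $2890.50. Traveler owes $2890.50 (running OOP $5944.80). Insurer: $9635 − $2890.50 = $6744.50.
Claim 4 ($11445): deductible already satisfied, so traveler's share is 30% × $11445 = $3433.50. OOP would hit $9378.30 > $8800, so the cap limits the traveler to $8800 − $5944.80 = $2855.20. Plan pays $11445 − $2855.20 = $8589.80.

$8589.80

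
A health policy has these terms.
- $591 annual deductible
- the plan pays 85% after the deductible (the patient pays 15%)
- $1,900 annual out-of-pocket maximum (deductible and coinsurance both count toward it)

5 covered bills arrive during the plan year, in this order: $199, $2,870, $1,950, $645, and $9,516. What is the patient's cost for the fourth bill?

#1 ($199): entire amount goes to the deductible. Cost to patient: $199. OOP to date $199.
#2 ($2,870): $392 finishes the deductible; $2,478 goes to coinsurance; coinsurance $2,478 × 15% = $371.70. Patient pays $763.70; OOP now $962.70.
#3 ($1,950): deductible already satisfied, so patient's share is 15% × $1,950 = $292.50. Cost to patient: $292.50. OOP to date $1,255.20.
#4 ($645): deductible met; 15% of $645 = $96.75. Cost to patient: $96.75. OOP to date $1,351.95.

$96.75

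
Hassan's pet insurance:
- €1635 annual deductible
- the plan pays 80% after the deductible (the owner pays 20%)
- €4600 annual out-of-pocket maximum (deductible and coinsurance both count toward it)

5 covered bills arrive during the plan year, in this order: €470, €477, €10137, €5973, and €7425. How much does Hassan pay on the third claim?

€2577.80

Bill 1, €470: fully absorbed by the deductible. Cost to owner: €470. OOP to date €470.
Bill 2, €477: all of it applies to the deductible. Cost to owner: €477. OOP to date €947.
Bill 3, €10137: €688 to deductible, leaving €9449; owner's 20% is €1889.80. Cost to owner: €2577.80. OOP to date €3524.80.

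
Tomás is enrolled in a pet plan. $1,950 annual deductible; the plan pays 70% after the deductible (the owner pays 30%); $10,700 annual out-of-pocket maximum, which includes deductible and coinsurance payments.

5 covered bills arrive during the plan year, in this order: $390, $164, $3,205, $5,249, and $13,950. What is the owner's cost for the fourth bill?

$1,574.70

Claim 1 ($390): fully absorbed by the deductible. Owner pays $390; OOP now $390.
Claim 2 ($164): fully absorbed by the deductible. Owner owes $164 (running OOP $554).
Claim 3 ($3,205): $1,396 finishes the deductible; $1,809 goes to coinsurance; 30% of $1,809 = $542.70. Owner owes $1,938.70 (running OOP $2,492.70).
Claim 4 ($5,249): deductible met; 30% of $5,249 = $1,574.70. Owner owes $1,574.70 (running OOP $4,067.40).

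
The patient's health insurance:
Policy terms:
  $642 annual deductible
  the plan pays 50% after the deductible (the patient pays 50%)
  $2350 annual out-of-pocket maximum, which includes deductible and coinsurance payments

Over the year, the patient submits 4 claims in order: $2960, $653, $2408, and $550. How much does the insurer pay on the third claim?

Bill 1, $2960: $642 finishes the deductible; $2318 goes to coinsurance; 50% of $2318 = $1159. Cost to patient: $1801. OOP to date $1801. Insurer: $2960 − $1801 = $1159.
Bill 2, $653: 50% coinsurance on $653 = $326.50. Patient pays $326.50; OOP now $2127.50. Plan pays $653 − $326.50 = $326.50.
Bill 3, $2408: deductible met; 50% of $2408 = $1204. OOP would hit $3331.50 > $2350, so the cap limits the patient to $2350 − $2127.50 = $222.50. Plan pays $2408 − $222.50 = $2185.50.

$2185.50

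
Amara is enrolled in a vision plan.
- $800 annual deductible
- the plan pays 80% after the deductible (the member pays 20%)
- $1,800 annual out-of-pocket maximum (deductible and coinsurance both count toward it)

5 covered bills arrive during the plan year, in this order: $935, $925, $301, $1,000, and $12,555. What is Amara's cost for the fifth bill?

$527.80

#1 ($935): $800 finishes the deductible; $135 goes to coinsurance; coinsurance $135 × 20% = $27. Member pays $827; OOP now $827.
#2 ($925): deductible met; 20% of $925 = $185. Member owes $185 (running OOP $1,012).
#3 ($301): 20% coinsurance on $301 = $60.20. Cost to member: $60.20. OOP to date $1,072.20.
#4 ($1,000): 20% coinsurance on $1,000 = $200. Cost to member: $200. OOP to date $1,272.20.
#5 ($12,555): 20% coinsurance on $12,555 = $2,511. That would push OOP to $3,783.20, over the $1,800 cap, so member pays $1,800 − $1,272.20 = $527.80.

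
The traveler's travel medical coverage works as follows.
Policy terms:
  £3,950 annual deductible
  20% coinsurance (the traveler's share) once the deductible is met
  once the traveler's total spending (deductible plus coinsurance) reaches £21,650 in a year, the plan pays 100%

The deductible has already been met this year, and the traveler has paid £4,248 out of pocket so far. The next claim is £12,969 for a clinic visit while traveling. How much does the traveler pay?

£2,593.80

The deductible is already satisfied, so the full bill goes to coinsurance.
20% of £12,969 = £2,593.80 falls to the traveler.
Year-to-date out-of-pocket becomes £4,248 + £2,593.80 = £6,841.80, still under the £21,650 maximum, so no cap applies.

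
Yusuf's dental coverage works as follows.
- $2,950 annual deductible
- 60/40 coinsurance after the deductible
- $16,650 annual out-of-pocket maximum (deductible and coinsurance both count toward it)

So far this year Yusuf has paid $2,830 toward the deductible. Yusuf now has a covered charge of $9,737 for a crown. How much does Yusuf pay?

$3,966.80

$2,830 of the $2,950 deductible is already met, leaving $120.
That leaves $9,737 − $120 = $9,617 for coinsurance.
40% of $9,617 = $3,846.80 falls to the patient.
Patient responsibility before any cap: $120 + $3,846.80 = $3,966.80.
Year-to-date out-of-pocket becomes $2,830 + $3,966.80 = $6,796.80, still under the $16,650 maximum, so no cap applies.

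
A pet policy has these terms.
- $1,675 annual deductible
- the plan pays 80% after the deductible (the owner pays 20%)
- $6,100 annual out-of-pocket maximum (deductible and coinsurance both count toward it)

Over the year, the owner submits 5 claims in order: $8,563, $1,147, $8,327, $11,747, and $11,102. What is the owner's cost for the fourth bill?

$1,152.60

Claim 1 — $8,563: $1,675 finishes the deductible; $6,888 goes to coinsurance; coinsurance $6,888 × 20% = $1,377.60. Owner pays $3,052.60; OOP now $3,052.60.
Claim 2 — $1,147: deductible met; 20% of $1,147 = $229.40. Owner pays $229.40; OOP now $3,282.
Claim 3 — $8,327: 20% coinsurance on $8,327 = $1,665.40. Owner owes $1,665.40 (running OOP $4,947.40).
Claim 4 — $11,747: 20% coinsurance on $11,747 = $2,349.40. OOP would hit $7,296.80 > $6,100, so the cap limits the owner to $6,100 − $4,947.40 = $1,152.60.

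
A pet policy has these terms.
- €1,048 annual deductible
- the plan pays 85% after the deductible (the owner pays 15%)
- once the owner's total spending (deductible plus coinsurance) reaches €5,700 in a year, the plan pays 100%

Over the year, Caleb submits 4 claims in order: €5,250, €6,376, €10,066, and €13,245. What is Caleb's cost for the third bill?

Bill 1, €5,250: deductible takes €1,048, €4,202 remains; 15% of €4,202 = €630.30. Owner pays €1,678.30; OOP now €1,678.30.
Bill 2, €6,376: deductible already satisfied, so owner's share is 15% × €6,376 = €956.40. Owner pays €956.40; OOP now €2,634.70.
Bill 3, €10,066: 15% coinsurance on €10,066 = €1,509.90. Cost to owner: €1,509.90. OOP to date €4,144.60.

€1,509.90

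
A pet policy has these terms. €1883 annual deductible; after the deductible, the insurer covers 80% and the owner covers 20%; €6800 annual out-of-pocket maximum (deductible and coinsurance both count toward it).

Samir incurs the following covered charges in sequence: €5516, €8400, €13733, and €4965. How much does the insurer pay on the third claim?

€11222.60

Claim 1 — €5516: deductible takes €1883, €3633 remains; coinsurance €3633 × 20% = €726.60. Owner pays €2609.60; OOP now €2609.60. Plan pays €5516 − €2609.60 = €2906.40.
Claim 2 — €8400: 20% coinsurance on €8400 = €1680. Cost to owner: €1680. OOP to date €4289.60. Insurer: €8400 − €1680 = €6720.
Claim 3 — €13733: 20% coinsurance on €13733 = €2746.60. OOP would hit €7036.20 > €6800, so the cap limits the owner to €6800 − €4289.60 = €2510.40. Plan pays €13733 − €2510.40 = €11222.60.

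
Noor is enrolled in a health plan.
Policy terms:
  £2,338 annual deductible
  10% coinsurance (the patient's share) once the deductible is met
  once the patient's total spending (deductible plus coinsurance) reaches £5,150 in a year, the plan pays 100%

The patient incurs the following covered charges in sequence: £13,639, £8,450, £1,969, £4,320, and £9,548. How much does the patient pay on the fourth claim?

Claim 1 — £13,639: deductible takes £2,338, £11,301 remains; coinsurance £11,301 × 10% = £1,130.10. Patient pays £3,468.10; OOP now £3,468.10.
Claim 2 — £8,450: 10% coinsurance on £8,450 = £845. Patient owes £845 (running OOP £4,313.10).
Claim 3 — £1,969: 10% coinsurance on £1,969 = £196.90. Patient owes £196.90 (running OOP £4,510).
Claim 4 — £4,320: deductible met; 10% of £4,320 = £432. Patient owes £432 (running OOP £4,942).

£432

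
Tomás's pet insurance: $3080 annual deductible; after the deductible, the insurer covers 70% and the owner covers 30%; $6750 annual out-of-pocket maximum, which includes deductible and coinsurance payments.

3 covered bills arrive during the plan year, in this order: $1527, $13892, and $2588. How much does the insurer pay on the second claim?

$8669

Claim 1 ($1527): all of it applies to the deductible. Cost to owner: $1527. OOP to date $1527. Plan pays $1527 − $1527 = $0.
Claim 2 ($13892): $1553 finishes the deductible; $12339 goes to coinsurance; owner's 30% is $3701.70. Together that's $1553 + $3701.70 = $5254.70. That would push OOP to $6781.70, over the $6750 cap, so owner pays $6750 − $1527 = $5223. Insurer: $13892 − $5223 = $8669.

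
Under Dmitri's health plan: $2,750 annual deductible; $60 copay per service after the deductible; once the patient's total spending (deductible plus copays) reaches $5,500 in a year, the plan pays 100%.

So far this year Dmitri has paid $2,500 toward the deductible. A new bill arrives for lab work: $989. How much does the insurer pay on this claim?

$679

Deductible still to meet: $2,750 − $2,500 = $250.
After the $250 deductible portion, $989 − $250 = $739 is subject to the copay.
Copay on this service: $60.
So the patient owes $250 + $60 = $310 before any cap.
Cumulative spending $2,500 + $310 = $2,810 stays under the $5,500 maximum.
The insurer covers the remainder: $989 − $310 = $679.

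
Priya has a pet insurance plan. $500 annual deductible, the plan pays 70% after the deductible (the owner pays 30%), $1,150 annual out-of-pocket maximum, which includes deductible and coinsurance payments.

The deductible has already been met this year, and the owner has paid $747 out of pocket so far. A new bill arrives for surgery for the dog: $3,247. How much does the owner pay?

$403

With the deductible met, the entire $3,247 is subject to coinsurance.
Owner's 30% share of $3,247 is $974.10.
That would bring total out-of-pocket to $1,721.10, past the $1,150 cap. The owner is capped at $1,150 − $747 = $403 on this claim.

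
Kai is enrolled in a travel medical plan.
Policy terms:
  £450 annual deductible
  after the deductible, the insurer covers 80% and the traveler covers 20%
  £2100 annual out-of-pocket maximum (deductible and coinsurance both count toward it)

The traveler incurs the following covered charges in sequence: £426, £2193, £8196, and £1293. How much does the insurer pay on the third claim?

£6979.80

Bill 1, £426: fully absorbed by the deductible. Traveler owes £426 (running OOP £426). Plan pays £426 − £426 = £0.
Bill 2, £2193: £24 finishes the deductible; £2169 goes to coinsurance; coinsurance £2169 × 20% = £433.80. Traveler owes £457.80 (running OOP £883.80). Plan pays £2193 − £457.80 = £1735.20.
Bill 3, £8196: deductible met; 20% of £8196 = £1639.20. That would push OOP to £2523, over the £2100 cap, so traveler pays £2100 − £883.80 = £1216.20. Plan pays £8196 − £1216.20 = £6979.80.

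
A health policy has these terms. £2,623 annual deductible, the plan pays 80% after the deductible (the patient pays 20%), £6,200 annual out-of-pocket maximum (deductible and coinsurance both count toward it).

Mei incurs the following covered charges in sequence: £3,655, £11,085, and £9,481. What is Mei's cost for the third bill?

£1,153.60

#1 (£3,655): £2,623 finishes the deductible; £1,032 goes to coinsurance; 20% of £1,032 = £206.40. Patient owes £2,829.40 (running OOP £2,829.40).
#2 (£11,085): deductible already satisfied, so patient's share is 20% × £11,085 = £2,217. Patient owes £2,217 (running OOP £5,046.40).
#3 (£9,481): 20% coinsurance on £9,481 = £1,896.20. Adding that to £5,046.40 gives £6,942.60, past the £6,200 cap; patient pays only £6,200 − £5,046.40 = £1,153.60.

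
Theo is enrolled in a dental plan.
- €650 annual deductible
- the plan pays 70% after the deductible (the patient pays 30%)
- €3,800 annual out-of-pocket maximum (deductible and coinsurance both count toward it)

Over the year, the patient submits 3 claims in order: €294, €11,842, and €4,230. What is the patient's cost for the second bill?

#1 (€294): all of it applies to the deductible. Patient owes €294 (running OOP €294).
#2 (€11,842): deductible takes €356, €11,486 remains; patient's 30% is €3,445.80. Deductible plus coinsurance: €356 + €3,445.80 = €3,801.80. That would push OOP to €4,095.80, over the €3,800 cap, so patient pays €3,800 − €294 = €3,506.

€3,506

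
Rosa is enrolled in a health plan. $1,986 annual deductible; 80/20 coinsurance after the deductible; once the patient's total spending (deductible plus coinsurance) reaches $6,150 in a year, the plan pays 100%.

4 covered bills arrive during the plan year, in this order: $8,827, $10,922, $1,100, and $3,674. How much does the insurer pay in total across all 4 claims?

#1 ($8,827): $1,986 to deductible, leaving $6,841; 20% of $6,841 = $1,368.20. Patient owes $3,354.20 (running OOP $3,354.20). Plan pays $8,827 − $3,354.20 = $5,472.80.
#2 ($10,922): 20% coinsurance on $10,922 = $2,184.40. Cost to patient: $2,184.40. OOP to date $5,538.60. Insurer: $10,922 − $2,184.40 = $8,737.60.
#3 ($1,100): 20% coinsurance on $1,100 = $220. Patient owes $220 (running OOP $5,758.60). Plan pays $1,100 − $220 = $880.
#4 ($3,674): deductible met; 20% of $3,674 = $734.80. That would push OOP to $6,493.40, over the $6,150 cap, so patient pays $6,150 − $5,758.60 = $391.40. Plan pays $3,674 − $391.40 = $3,282.60.
Insurer total = bills − patient's total = $24,523 − $6,150 = $18,373.

$18,373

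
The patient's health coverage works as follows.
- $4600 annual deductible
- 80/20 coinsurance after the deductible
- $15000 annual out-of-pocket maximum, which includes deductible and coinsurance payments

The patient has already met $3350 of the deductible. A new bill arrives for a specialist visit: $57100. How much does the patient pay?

$3350 of the $4600 deductible is already met, leaving $1250.
The remaining $55850 (= $57100 − $1250) moves to coinsurance.
Coinsurance: $55850 × 20% = $11170.
Patient responsibility before any cap: $1250 + $11170 = $12420.
That would bring total out-of-pocket to $15770, past the $15000 cap. The patient is capped at $15000 − $3350 = $11650 on this claim.

$11650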